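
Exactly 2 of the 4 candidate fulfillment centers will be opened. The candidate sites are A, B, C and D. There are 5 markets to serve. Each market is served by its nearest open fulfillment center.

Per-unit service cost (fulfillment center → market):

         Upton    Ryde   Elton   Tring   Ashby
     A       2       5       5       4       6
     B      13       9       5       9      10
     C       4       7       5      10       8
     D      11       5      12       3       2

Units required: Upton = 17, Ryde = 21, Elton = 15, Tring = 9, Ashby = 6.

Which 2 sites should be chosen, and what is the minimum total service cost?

With exactly 2 open, each market uses its cheapest among the chosen.
{A, D}: Upton→A 2·17=34, Ryde→A 5·21=105, Elton→A 5·15=75, Tring→D 3·9=27, Ashby→D 2·6=12. Service cost 253.
{A, B}: service cost 286
{A, C}: service cost 286
Among all 6 size-2 choices, {A, D} is lowest.

Choose A and D; total service cost 253.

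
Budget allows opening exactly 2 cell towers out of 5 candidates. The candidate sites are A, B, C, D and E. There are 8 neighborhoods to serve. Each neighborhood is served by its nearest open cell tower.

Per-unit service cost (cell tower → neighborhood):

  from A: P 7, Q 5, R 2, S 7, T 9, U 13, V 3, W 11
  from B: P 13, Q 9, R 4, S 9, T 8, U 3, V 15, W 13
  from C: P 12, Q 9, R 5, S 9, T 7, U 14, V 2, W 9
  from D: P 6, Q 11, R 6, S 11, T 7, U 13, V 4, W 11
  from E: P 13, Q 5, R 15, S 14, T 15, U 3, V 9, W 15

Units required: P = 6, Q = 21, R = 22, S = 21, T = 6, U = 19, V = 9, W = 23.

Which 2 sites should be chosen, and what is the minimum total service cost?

With exactly 2 open, each neighborhood uses its cheapest among the chosen.
{A, B}: P→A 7·6=42, Q→A 5·21=105, R→A 2·22=44, S→A 7·21=147, T→B 8·6=48, U→B 3·19=57, V→A 3·9=27, W→A 11·23=253. Service cost 723.
{A, E}: service cost 729
{C, E}: service cost 800
Among all 10 size-2 choices, {A, B} is lowest.

Choose A and B; total service cost 723.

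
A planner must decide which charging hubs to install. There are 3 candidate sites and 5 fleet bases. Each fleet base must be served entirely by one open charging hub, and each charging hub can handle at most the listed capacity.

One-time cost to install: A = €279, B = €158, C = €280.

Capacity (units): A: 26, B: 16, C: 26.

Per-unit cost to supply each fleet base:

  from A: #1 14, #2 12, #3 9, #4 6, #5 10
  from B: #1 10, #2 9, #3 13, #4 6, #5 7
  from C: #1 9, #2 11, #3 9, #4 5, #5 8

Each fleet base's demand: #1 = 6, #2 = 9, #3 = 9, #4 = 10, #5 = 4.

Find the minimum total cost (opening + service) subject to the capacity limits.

Minimum total cost: 732

Open {B, C}: #1→C 9·6=54, #2→B 9·9=81, #3→C 9·9=81, #4→C 5·10=50, #5→B 7·4=28.
Loads: B carries 13/16, C carries 25/26. Service 294; fixed 438; total 732.
Next best feasible plan costs 742.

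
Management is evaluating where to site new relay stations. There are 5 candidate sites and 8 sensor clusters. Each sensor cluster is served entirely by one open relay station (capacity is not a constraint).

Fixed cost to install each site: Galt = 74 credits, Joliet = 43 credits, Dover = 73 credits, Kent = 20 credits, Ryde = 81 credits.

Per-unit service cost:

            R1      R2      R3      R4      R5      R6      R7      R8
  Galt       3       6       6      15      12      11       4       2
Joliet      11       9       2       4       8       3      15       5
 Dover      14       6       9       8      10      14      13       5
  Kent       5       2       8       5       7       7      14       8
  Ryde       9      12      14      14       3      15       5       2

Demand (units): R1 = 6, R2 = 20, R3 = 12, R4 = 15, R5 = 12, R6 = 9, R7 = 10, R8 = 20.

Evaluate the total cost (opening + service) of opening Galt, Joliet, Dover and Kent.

Each sensor cluster is assigned to its cheapest site among the open ones.
{Galt, Joliet, Dover, Kent}: R1→Galt 3·6=18, R2→Kent 2·20=40, R3→Joliet 2·12=24, R4→Joliet 4·15=60, R5→Kent 7·12=84, R6→Joliet 3·9=27, R7→Galt 4·10=40, R8→Galt 2·20=40. Service 333; fixed 210; total 543.

Total cost: 543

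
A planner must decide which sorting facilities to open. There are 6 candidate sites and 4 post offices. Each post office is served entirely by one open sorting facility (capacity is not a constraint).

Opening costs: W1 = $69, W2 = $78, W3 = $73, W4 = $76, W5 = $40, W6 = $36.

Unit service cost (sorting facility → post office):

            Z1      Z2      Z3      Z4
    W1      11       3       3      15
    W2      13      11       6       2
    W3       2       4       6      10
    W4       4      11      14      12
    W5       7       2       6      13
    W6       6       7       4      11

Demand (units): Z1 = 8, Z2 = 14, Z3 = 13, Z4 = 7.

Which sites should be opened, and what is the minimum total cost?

For any fixed open set, each post office goes to its cheapest open site; total = fixed + service.
{W5, W6}: Z1→W6 6·8=48, Z2→W5 2·14=28, Z3→W6 4·13=52, Z4→W6 11·7=77. Service 205; fixed 76; total 281.
{W3}: service 220 + fixed 73 = 293
{W5}: service 253 + fixed 40 = 293
{W1, W2, W3, W4, W5, W6}: Z1→W3 2·8=16, Z2→W5 2·14=28, Z3→W1 3·13=39, Z4→W2 2·7=14. Service 97; fixed 372; total 469.
No other subset beats 281.

Open W5 and W6; minimum total cost 281.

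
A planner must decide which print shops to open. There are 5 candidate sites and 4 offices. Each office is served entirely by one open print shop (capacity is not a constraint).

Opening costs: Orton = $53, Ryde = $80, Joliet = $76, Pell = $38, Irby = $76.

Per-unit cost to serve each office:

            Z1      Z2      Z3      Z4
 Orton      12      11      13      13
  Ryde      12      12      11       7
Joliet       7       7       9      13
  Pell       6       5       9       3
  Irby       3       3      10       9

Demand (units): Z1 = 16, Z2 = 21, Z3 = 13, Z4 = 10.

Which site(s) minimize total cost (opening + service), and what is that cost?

For any fixed open set, each office goes to its cheapest open site; total = fixed + service.
{Pell, Irby}: Z1→Irby 3·16=48, Z2→Irby 3·21=63, Z3→Pell 9·13=117, Z4→Pell 3·10=30. Service 258; fixed 114; total 372.
{Pell}: service 348 + fixed 38 = 386
{Irby}: service 331 + fixed 76 = 407
{Orton, Ryde, Joliet, Pell, Irby}: service 258 + fixed 323 = 581
No other subset beats 372.

Open Pell and Irby; minimum total cost 372.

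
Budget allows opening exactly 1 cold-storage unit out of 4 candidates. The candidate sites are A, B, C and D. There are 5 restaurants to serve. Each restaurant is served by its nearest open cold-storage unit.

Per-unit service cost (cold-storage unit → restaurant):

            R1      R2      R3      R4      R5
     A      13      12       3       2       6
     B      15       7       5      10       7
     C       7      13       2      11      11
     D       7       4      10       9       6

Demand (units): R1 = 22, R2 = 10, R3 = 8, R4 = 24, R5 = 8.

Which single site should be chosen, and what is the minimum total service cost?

Choose A only; total service cost 526.

With exactly 1 open, each restaurant uses its cheapest among the chosen.
{A}: R1→A 13·22=286, R2→A 12·10=120, R3→A 3·8=24, R4→A 2·24=48, R5→A 6·8=48. Service cost 526.
{D}: service cost 538
{C}: service cost 652
Among all 4 size-1 choices, {A} is lowest.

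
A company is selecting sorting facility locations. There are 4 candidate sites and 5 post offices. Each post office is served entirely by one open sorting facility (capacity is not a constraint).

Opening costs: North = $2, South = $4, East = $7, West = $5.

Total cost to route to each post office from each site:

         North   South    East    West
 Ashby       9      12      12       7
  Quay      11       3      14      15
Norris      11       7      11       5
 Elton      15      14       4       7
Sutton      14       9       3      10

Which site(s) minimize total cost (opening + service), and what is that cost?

For any fixed open set, each post office goes to its cheapest open site; total = fixed + service.
{South, East, West}: Ashby→West 7, Quay→South 3, Norris→West 5, Elton→East 4, Sutton→East 3. Service 22; fixed 16; total 38.
{North, South, East}: service 26 + fixed 13 = 39
{North, South, East, West}: Ashby→West 7, Quay→South 3, Norris→West 5, Elton→East 4, Sutton→East 3. Service 22; fixed 18; total 40.
{North}: Ashby→North 9, Quay→North 11, Norris→North 11, Elton→North 15, Sutton→North 14. Service 60; fixed 2; total 62.
No other subset beats 38.

Open South, East and West; minimum total cost 38.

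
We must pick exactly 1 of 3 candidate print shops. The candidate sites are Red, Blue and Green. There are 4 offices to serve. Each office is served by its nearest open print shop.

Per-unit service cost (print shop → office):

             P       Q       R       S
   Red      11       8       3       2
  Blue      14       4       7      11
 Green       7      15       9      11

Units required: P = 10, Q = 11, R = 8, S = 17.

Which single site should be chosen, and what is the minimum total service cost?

Choose Red only; total service cost 256.

With exactly 1 open, each office uses its cheapest among the chosen.
{Red}: P→Red 11·10=110, Q→Red 8·11=88, R→Red 3·8=24, S→Red 2·17=34. Service cost 256.
{Blue}: service cost 427
{Green}: service cost 494
Among all 3 size-1 choices, {Red} is lowest.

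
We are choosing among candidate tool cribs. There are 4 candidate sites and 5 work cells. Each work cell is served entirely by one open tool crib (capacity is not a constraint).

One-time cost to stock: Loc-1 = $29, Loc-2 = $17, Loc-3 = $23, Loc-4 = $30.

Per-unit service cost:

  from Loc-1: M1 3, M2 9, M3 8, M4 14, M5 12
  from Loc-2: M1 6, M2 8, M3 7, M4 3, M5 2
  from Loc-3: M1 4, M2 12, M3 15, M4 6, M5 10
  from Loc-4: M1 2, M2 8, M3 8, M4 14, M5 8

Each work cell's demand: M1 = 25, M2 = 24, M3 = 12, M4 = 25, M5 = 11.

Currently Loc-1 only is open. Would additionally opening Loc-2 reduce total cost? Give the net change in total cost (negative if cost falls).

Yes — net change −404 (cost falls by 404).

Current service cost with {Loc-1}: 869.
Adding Loc-2: each work cell re-picks its cheapest; new service cost 448, saving 421.
Extra fixed cost: 17. Net change = 17 − 421 = -404.
(Totals: 898 → 494.)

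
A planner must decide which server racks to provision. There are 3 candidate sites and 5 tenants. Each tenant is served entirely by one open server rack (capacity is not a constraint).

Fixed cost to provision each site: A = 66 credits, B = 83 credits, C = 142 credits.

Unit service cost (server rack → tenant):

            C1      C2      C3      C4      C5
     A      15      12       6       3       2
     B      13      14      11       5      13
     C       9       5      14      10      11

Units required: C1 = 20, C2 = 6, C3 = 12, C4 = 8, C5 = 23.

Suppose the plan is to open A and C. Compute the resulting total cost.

Each tenant is assigned to its cheapest site among the open ones.
{A, C}: C1→C 9·20=180, C2→C 5·6=30, C3→A 6·12=72, C4→A 3·8=24, C5→A 2·23=46. Service 352; fixed 208; total 560.

Total cost: 560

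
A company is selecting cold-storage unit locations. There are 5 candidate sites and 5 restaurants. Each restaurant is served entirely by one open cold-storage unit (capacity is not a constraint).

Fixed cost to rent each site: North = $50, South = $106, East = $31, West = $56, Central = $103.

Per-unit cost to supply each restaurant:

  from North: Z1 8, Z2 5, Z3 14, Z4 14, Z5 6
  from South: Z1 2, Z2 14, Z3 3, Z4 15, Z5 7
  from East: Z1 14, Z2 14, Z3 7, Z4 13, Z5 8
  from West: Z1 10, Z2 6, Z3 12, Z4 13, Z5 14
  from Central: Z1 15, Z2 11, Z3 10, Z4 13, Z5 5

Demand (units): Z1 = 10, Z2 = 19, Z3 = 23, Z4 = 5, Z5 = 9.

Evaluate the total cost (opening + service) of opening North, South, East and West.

Total cost: 546

Each restaurant is assigned to its cheapest site among the open ones.
{North, South, East, West}: Z1→South 2·10=20, Z2→North 5·19=95, Z3→South 3·23=69, Z4→East 13·5=65, Z5→North 6·9=54. Service 303; fixed 243; total 546.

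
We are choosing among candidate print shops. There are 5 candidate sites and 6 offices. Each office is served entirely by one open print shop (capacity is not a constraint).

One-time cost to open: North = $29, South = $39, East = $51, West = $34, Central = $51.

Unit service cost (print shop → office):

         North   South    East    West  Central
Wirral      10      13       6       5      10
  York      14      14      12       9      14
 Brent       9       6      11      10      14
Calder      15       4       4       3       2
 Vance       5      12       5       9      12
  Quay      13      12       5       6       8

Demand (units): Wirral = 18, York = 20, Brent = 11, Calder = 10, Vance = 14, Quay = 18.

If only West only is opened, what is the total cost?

Each office is assigned to its cheapest site among the open ones.
{West}: Wirral→West 5·18=90, York→West 9·20=180, Brent→West 10·11=110, Calder→West 3·10=30, Vance→West 9·14=126, Quay→West 6·18=108. Service 644; fixed 34; total 678.

Total cost: 678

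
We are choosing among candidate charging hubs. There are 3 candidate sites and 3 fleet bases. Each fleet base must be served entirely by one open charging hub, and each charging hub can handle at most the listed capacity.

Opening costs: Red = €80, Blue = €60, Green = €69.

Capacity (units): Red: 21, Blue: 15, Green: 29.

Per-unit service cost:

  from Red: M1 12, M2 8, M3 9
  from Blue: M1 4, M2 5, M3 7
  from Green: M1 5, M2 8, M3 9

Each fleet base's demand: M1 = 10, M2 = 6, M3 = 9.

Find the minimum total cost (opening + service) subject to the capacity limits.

Minimum total cost: 248

Open {Green}: M1→Green 5·10=50, M2→Green 8·6=48, M3→Green 9·9=81.
Loads: Green carries 25/29. Service 179; fixed 69; total 248.
Next best feasible plan costs 272.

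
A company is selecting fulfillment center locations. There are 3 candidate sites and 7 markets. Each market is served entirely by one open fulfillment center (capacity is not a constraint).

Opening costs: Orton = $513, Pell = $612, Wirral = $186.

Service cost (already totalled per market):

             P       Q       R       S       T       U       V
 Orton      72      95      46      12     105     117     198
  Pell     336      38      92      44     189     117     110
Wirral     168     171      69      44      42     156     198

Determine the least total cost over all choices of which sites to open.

Minimum total cost: 1034

For any fixed open set, each market goes to its cheapest open site; total = fixed + service.
{Wirral}: P→Wirral 168, Q→Wirral 171, R→Wirral 69, S→Wirral 44, T→Wirral 42, U→Wirral 156, V→Wirral 198. Service 848; fixed 186; total 1034.
{Orton}: P→Orton 72, Q→Orton 95, R→Orton 46, S→Orton 12, T→Orton 105, U→Orton 117, V→Orton 198. Service 645; fixed 513; total 1158.
{Orton, Wirral}: service 582 + fixed 699 = 1281
{Orton, Pell, Wirral}: service 437 + fixed 1311 = 1748
No other subset beats 1034.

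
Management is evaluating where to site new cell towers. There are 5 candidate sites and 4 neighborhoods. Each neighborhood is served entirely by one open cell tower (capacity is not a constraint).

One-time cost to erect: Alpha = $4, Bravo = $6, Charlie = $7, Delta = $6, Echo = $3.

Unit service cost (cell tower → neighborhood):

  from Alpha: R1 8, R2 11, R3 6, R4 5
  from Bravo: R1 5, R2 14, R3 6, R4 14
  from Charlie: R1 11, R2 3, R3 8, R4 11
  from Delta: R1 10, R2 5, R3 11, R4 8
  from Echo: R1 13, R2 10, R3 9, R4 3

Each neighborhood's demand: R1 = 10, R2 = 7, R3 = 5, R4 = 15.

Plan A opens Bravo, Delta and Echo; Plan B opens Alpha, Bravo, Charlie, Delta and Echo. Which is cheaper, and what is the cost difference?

Plan B is cheaper by 3.

Plan A: {Bravo, Delta, Echo}: R1→Bravo 5·10=50, R2→Delta 5·7=35, R3→Bravo 6·5=30, R4→Echo 3·15=45. Service 160; fixed 15; total 175.
Plan B: {Alpha, Bravo, Charlie, Delta, Echo}: R1→Bravo 5·10=50, R2→Charlie 3·7=21, R3→Alpha 6·5=30, R4→Echo 3·15=45. Service 146; fixed 26; total 172.
Difference: |175 − 172| = 3.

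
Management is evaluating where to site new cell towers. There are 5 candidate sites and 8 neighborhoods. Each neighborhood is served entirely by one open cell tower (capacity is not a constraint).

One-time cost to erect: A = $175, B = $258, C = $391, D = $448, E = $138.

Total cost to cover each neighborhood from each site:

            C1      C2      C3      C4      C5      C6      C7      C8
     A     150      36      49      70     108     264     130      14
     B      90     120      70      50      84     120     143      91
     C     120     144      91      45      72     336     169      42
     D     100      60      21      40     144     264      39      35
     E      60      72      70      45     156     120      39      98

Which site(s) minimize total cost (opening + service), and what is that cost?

Open A and E; minimum total cost 784.

For any fixed open set, each neighborhood goes to its cheapest open site; total = fixed + service.
{A, E}: C1→E 60, C2→A 36, C3→A 49, C4→E 45, C5→A 108, C6→E 120, C7→E 39, C8→A 14. Service 471; fixed 313; total 784.
{E}: C1→E 60, C2→E 72, C3→E 70, C4→E 45, C5→E 156, C6→E 120, C7→E 39, C8→E 98. Service 660; fixed 138; total 798.
{B, E}: C1→E 60, C2→E 72, C3→B 70, C4→E 45, C5→B 84, C6→B 120, C7→E 39, C8→B 91. Service 581; fixed 396; total 977.
{A, B, C, D, E}: service 402 + fixed 1410 = 1812
No other subset beats 784.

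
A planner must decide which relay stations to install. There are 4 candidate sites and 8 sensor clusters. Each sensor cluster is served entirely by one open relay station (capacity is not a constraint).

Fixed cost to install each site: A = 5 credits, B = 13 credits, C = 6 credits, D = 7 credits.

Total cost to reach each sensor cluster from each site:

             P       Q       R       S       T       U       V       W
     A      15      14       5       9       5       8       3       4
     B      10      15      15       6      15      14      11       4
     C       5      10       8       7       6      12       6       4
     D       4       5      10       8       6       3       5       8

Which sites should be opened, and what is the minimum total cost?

Open A and D; minimum total cost 49.

For any fixed open set, each sensor cluster goes to its cheapest open site; total = fixed + service.
{A, D}: P→D 4, Q→D 5, R→A 5, S→D 8, T→A 5, U→D 3, V→A 3, W→A 4. Service 37; fixed 12; total 49.
{A, C, D}: service 36 + fixed 18 = 54
{C, D}: P→D 4, Q→D 5, R→C 8, S→C 7, T→C 6, U→D 3, V→D 5, W→C 4. Service 42; fixed 13; total 55.
{A, B, C, D}: service 35 + fixed 31 = 66
(All 15 nonempty subsets were checked; A and D is lowest.)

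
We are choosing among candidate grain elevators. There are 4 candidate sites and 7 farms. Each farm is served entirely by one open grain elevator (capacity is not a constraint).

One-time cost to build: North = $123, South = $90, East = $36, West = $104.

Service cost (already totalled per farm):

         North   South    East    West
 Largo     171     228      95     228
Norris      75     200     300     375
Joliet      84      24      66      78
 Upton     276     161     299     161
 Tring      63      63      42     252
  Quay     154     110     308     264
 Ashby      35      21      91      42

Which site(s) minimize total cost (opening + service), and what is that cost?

For any fixed open set, each farm goes to its cheapest open site; total = fixed + service.
{North, South, East}: Largo→East 95, Norris→North 75, Joliet→South 24, Upton→South 161, Tring→East 42, Quay→South 110, Ashby→South 21. Service 528; fixed 249; total 777.
{South, East}: service 653 + fixed 126 = 779
{North, South}: service 625 + fixed 213 = 838
{North, South, East, West}: Largo→East 95, Norris→North 75, Joliet→South 24, Upton→South 161, Tring→East 42, Quay→South 110, Ashby→South 21. Service 528; fixed 353; total 881.
No other subset beats 777.

Open North, South and East; minimum total cost 777.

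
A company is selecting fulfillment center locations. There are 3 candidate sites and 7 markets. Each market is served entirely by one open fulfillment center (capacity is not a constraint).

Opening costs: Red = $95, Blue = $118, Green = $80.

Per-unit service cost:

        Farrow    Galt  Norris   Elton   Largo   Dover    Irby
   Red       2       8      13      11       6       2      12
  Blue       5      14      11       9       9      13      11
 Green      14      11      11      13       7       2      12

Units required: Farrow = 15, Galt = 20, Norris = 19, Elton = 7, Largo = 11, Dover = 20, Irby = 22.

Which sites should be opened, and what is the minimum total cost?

For any fixed open set, each market goes to its cheapest open site; total = fixed + service.
{Red}: Farrow→Red 2·15=30, Galt→Red 8·20=160, Norris→Red 13·19=247, Elton→Red 11·7=77, Largo→Red 6·11=66, Dover→Red 2·20=40, Irby→Red 12·22=264. Service 884; fixed 95; total 979.
{Red, Green}: Farrow→Red 2·15=30, Galt→Red 8·20=160, Norris→Green 11·19=209, Elton→Red 11·7=77, Largo→Red 6·11=66, Dover→Red 2·20=40, Irby→Red 12·22=264. Service 846; fixed 175; total 1021.
{Red, Blue}: service 810 + fixed 213 = 1023
{Red, Blue, Green}: service 810 + fixed 293 = 1103
No other subset beats 979.

Open Red only; minimum total cost 979.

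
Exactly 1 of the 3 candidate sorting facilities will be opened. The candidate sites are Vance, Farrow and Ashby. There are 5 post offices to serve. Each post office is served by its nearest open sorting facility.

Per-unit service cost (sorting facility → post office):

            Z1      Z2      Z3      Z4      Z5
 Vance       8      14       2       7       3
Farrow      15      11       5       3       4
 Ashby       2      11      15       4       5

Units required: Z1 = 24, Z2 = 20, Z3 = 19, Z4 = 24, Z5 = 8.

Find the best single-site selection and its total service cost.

Choose Ashby only; total service cost 689.

With exactly 1 open, each post office uses its cheapest among the chosen.
{Ashby}: Z1→Ashby 2·24=48, Z2→Ashby 11·20=220, Z3→Ashby 15·19=285, Z4→Ashby 4·24=96, Z5→Ashby 5·8=40. Service cost 689.
{Vance}: service cost 702
{Farrow}: service cost 779
Among all 3 size-1 choices, {Ashby} is lowest.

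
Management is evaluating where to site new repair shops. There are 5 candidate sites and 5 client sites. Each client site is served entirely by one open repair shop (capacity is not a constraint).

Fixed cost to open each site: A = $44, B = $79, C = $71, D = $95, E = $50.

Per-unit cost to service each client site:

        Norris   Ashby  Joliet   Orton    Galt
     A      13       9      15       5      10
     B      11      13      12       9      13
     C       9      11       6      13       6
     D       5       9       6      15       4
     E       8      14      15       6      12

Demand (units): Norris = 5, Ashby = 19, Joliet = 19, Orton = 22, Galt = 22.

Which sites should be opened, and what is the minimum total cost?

Open A and D; minimum total cost 647.

For any fixed open set, each client site goes to its cheapest open site; total = fixed + service.
{A, D}: Norris→D 5·5=25, Ashby→A 9·19=171, Joliet→D 6·19=114, Orton→A 5·22=110, Galt→D 4·22=88. Service 508; fixed 139; total 647.
{D, E}: service 530 + fixed 145 = 675
{A, C}: Norris→C 9·5=45, Ashby→A 9·19=171, Joliet→C 6·19=114, Orton→A 5·22=110, Galt→C 6·22=132. Service 572; fixed 115; total 687.
{A, B, C, D, E}: service 508 + fixed 339 = 847
No other subset beats 647.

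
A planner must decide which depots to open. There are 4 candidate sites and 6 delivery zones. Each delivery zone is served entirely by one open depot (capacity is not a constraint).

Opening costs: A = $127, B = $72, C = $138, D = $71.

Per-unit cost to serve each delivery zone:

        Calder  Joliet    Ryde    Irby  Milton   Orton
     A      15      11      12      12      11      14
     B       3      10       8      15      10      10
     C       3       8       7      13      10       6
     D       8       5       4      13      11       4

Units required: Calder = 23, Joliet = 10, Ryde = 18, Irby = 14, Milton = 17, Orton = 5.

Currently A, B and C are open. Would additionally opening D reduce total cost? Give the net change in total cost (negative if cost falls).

Current service cost with {A, B, C}: 643.
Adding D: each delivery zone re-picks its cheapest; new service cost 549, saving 94.
Extra fixed cost: 71. Net change = 71 − 94 = -23.
(Totals: 980 → 957.)

Yes — net change −23 (cost falls by 23).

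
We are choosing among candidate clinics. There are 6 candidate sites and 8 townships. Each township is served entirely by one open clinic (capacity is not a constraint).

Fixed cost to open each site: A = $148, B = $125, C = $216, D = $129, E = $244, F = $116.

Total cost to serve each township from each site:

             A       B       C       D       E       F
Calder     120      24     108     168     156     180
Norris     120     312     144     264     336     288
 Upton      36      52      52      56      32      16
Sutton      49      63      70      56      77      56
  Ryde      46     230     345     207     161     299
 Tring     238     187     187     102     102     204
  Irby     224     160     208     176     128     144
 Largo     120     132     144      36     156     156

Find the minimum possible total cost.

Minimum total cost: 962

For any fixed open set, each township goes to its cheapest open site; total = fixed + service.
{A, D}: Calder→A 120, Norris→A 120, Upton→A 36, Sutton→A 49, Ryde→A 46, Tring→D 102, Irby→D 176, Largo→D 36. Service 685; fixed 277; total 962.
{A, B, D}: service 573 + fixed 402 = 975
{A, B}: service 742 + fixed 273 = 1015
{A, B, C, D, E, F}: Calder→B 24, Norris→A 120, Upton→F 16, Sutton→A 49, Ryde→A 46, Tring→D 102, Irby→E 128, Largo→D 36. Service 521; fixed 978; total 1499.
No other subset beats 962.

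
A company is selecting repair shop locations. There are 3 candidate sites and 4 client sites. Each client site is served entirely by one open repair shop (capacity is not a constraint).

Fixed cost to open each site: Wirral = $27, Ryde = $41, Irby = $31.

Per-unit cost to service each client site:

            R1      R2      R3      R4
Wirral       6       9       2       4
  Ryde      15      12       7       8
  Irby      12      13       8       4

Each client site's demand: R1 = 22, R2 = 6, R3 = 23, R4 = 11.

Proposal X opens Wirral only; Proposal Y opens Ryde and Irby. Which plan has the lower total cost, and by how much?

Proposal X: {Wirral}: R1→Wirral 6·22=132, R2→Wirral 9·6=54, R3→Wirral 2·23=46, R4→Wirral 4·11=44. Service 276; fixed 27; total 303.
Proposal Y: {Ryde, Irby}: R1→Irby 12·22=264, R2→Ryde 12·6=72, R3→Ryde 7·23=161, R4→Irby 4·11=44. Service 541; fixed 72; total 613.
Difference: |303 − 613| = 310.

Proposal X is cheaper by 310.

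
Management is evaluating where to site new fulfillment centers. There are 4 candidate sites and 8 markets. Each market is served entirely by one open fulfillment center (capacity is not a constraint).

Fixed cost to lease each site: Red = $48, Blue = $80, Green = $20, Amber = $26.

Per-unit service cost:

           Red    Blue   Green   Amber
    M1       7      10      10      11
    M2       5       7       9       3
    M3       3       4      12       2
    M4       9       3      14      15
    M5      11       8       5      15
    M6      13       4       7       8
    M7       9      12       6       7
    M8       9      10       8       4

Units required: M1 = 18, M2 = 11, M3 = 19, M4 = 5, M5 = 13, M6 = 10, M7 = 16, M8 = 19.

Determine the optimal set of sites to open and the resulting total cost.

Open Red, Green and Amber; minimum total cost 643.

For any fixed open set, each market goes to its cheapest open site; total = fixed + service.
{Red, Green, Amber}: M1→Red 7·18=126, M2→Amber 3·11=33, M3→Amber 2·19=38, M4→Red 9·5=45, M5→Green 5·13=65, M6→Green 7·10=70, M7→Green 6·16=96, M8→Amber 4·19=76. Service 549; fixed 94; total 643.
{Red, Blue, Green, Amber}: M1→Red 7·18=126, M2→Amber 3·11=33, M3→Amber 2·19=38, M4→Blue 3·5=15, M5→Green 5·13=65, M6→Blue 4·10=40, M7→Green 6·16=96, M8→Amber 4·19=76. Service 489; fixed 174; total 663.
{Blue, Green, Amber}: service 543 + fixed 126 = 669
{Green}: service 960 + fixed 20 = 980
No other subset beats 643.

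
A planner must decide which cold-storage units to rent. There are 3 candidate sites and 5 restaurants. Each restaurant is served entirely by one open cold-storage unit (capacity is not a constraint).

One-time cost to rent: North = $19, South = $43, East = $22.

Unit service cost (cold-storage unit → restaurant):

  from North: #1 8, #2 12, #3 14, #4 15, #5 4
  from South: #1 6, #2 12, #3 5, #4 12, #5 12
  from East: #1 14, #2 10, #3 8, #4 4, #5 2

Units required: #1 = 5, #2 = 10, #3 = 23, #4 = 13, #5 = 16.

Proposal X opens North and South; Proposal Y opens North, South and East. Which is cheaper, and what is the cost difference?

Proposal X: {North, South}: #1→South 6·5=30, #2→North 12·10=120, #3→South 5·23=115, #4→South 12·13=156, #5→North 4·16=64. Service 485; fixed 62; total 547.
Proposal Y: {North, South, East}: #1→South 6·5=30, #2→East 10·10=100, #3→South 5·23=115, #4→East 4·13=52, #5→East 2·16=32. Service 329; fixed 84; total 413.
Difference: |547 − 413| = 134.

Proposal Y is cheaper by 134.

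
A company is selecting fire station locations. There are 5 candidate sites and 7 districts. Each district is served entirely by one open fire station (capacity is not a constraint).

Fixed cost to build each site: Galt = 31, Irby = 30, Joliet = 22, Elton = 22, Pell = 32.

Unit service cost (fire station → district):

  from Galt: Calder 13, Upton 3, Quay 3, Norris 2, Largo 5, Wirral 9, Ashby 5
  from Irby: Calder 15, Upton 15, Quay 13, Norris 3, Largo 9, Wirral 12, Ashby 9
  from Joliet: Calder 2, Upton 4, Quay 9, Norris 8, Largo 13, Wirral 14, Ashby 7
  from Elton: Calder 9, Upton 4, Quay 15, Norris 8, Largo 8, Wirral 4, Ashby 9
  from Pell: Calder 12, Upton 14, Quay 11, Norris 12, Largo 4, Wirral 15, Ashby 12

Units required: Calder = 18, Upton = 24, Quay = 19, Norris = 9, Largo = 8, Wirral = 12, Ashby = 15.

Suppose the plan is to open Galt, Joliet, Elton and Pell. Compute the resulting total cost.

Total cost: 445

Each district is assigned to its cheapest site among the open ones.
{Galt, Joliet, Elton, Pell}: Calder→Joliet 2·18=36, Upton→Galt 3·24=72, Quay→Galt 3·19=57, Norris→Galt 2·9=18, Largo→Pell 4·8=32, Wirral→Elton 4·12=48, Ashby→Galt 5·15=75. Service 338; fixed 107; total 445.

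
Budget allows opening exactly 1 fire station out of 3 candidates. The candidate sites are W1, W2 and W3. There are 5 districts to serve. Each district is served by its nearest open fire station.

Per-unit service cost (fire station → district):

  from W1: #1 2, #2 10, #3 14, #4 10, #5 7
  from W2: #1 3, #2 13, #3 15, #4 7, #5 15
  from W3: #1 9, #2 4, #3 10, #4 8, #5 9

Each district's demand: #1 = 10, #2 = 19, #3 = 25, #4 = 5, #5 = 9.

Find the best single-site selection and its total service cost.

Choose W3 only; total service cost 537.

With exactly 1 open, each district uses its cheapest among the chosen.
{W3}: #1→W3 9·10=90, #2→W3 4·19=76, #3→W3 10·25=250, #4→W3 8·5=40, #5→W3 9·9=81. Service cost 537.
{W1}: service cost 673
{W2}: service cost 822
Among all 3 size-1 choices, {W3} is lowest.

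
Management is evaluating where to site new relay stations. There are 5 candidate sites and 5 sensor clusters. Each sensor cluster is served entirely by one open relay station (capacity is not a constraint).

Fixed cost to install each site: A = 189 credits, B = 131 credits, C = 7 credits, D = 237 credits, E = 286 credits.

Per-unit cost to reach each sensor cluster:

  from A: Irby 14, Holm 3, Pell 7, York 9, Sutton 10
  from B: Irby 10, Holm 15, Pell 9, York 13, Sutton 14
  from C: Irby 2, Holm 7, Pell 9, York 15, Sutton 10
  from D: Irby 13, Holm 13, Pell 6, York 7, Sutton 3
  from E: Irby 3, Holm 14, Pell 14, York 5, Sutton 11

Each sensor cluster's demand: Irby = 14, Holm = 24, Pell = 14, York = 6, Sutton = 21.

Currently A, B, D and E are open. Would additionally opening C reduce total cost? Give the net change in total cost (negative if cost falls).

Yes — net change −7 (cost falls by 7).

Current service cost with {A, B, D, E}: 291.
Adding C: each sensor cluster re-picks its cheapest; new service cost 277, saving 14.
Extra fixed cost: 7. Net change = 7 − 14 = -7.
(Totals: 1134 → 1127.)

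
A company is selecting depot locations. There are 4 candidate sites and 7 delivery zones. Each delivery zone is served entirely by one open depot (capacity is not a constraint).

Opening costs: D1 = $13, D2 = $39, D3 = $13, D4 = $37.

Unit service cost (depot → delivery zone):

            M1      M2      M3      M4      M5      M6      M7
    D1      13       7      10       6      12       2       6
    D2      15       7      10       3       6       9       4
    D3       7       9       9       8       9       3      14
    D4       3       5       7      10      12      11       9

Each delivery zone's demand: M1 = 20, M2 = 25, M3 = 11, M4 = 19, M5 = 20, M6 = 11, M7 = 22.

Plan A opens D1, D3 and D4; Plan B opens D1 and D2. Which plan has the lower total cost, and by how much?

Plan A is cheaper by 111.

Plan A: {D1, D3, D4}: M1→D4 3·20=60, M2→D4 5·25=125, M3→D4 7·11=77, M4→D1 6·19=114, M5→D3 9·20=180, M6→D1 2·11=22, M7→D1 6·22=132. Service 710; fixed 63; total 773.
Plan B: {D1, D2}: M1→D1 13·20=260, M2→D1 7·25=175, M3→D1 10·11=110, M4→D2 3·19=57, M5→D2 6·20=120, M6→D1 2·11=22, M7→D2 4·22=88. Service 832; fixed 52; total 884.
Difference: |773 − 884| = 111.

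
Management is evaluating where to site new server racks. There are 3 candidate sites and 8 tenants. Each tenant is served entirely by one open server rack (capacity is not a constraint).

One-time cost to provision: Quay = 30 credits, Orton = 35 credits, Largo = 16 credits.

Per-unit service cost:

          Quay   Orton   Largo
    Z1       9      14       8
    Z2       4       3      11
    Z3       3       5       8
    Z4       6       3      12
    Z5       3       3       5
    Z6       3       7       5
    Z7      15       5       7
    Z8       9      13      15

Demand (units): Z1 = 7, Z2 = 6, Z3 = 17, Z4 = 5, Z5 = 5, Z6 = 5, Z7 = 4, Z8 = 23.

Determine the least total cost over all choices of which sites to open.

For any fixed open set, each tenant goes to its cheapest open site; total = fixed + service.
{Quay, Orton}: Z1→Quay 9·7=63, Z2→Orton 3·6=18, Z3→Quay 3·17=51, Z4→Orton 3·5=15, Z5→Quay 3·5=15, Z6→Quay 3·5=15, Z7→Orton 5·4=20, Z8→Quay 9·23=207. Service 404; fixed 65; total 469.
{Quay, Largo}: Z1→Largo 8·7=56, Z2→Quay 4·6=24, Z3→Quay 3·17=51, Z4→Quay 6·5=30, Z5→Quay 3·5=15, Z6→Quay 3·5=15, Z7→Largo 7·4=28, Z8→Quay 9·23=207. Service 426; fixed 46; total 472.
{Quay, Orton, Largo}: Z1→Largo 8·7=56, Z2→Orton 3·6=18, Z3→Quay 3·17=51, Z4→Orton 3·5=15, Z5→Quay 3·5=15, Z6→Quay 3·5=15, Z7→Orton 5·4=20, Z8→Quay 9·23=207. Service 397; fixed 81; total 478.
{Largo}: Z1→Largo 8·7=56, Z2→Largo 11·6=66, Z3→Largo 8·17=136, Z4→Largo 12·5=60, Z5→Largo 5·5=25, Z6→Largo 5·5=25, Z7→Largo 7·4=28, Z8→Largo 15·23=345. Service 741; fixed 16; total 757.
No other subset beats 469.

Minimum total cost: 469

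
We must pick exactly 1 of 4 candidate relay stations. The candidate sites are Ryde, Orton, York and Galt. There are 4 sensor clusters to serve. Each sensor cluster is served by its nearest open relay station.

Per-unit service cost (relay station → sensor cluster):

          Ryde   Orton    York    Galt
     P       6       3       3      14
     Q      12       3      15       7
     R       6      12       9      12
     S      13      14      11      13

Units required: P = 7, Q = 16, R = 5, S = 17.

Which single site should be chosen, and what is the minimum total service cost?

Choose Orton only; total service cost 367.

With exactly 1 open, each sensor cluster uses its cheapest among the chosen.
{Orton}: P→Orton 3·7=21, Q→Orton 3·16=48, R→Orton 12·5=60, S→Orton 14·17=238. Service cost 367.
{Ryde}: service cost 485
{Galt}: service cost 491
Among all 4 size-1 choices, {Orton} is lowest.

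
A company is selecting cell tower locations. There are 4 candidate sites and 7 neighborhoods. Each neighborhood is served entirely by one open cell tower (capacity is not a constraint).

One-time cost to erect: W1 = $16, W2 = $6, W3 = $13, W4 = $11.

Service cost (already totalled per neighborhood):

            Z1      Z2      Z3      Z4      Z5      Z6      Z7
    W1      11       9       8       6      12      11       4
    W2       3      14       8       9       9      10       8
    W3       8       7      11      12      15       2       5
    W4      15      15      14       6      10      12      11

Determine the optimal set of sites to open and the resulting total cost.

Open W2 and W3; minimum total cost 62.

For any fixed open set, each neighborhood goes to its cheapest open site; total = fixed + service.
{W2, W3}: Z1→W2 3, Z2→W3 7, Z3→W2 8, Z4→W2 9, Z5→W2 9, Z6→W3 2, Z7→W3 5. Service 43; fixed 19; total 62.
{W2}: service 61 + fixed 6 = 67
{W2, W3, W4}: service 40 + fixed 30 = 70
{W1, W2, W3, W4}: service 39 + fixed 46 = 85
No other subset beats 62.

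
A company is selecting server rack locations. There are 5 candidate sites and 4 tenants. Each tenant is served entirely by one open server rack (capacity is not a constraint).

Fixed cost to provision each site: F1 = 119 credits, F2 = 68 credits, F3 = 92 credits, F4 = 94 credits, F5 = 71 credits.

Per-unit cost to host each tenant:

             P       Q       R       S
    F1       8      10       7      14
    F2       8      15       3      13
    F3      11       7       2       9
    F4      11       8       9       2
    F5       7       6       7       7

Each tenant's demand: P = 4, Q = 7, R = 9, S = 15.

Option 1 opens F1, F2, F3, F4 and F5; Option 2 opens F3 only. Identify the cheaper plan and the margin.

Option 1: {F1, F2, F3, F4, F5}: P→F5 7·4=28, Q→F5 6·7=42, R→F3 2·9=18, S→F4 2·15=30. Service 118; fixed 444; total 562.
Option 2: {F3}: P→F3 11·4=44, Q→F3 7·7=49, R→F3 2·9=18, S→F3 9·15=135. Service 246; fixed 92; total 338.
Difference: |562 − 338| = 224.

Option 2 is cheaper by 224.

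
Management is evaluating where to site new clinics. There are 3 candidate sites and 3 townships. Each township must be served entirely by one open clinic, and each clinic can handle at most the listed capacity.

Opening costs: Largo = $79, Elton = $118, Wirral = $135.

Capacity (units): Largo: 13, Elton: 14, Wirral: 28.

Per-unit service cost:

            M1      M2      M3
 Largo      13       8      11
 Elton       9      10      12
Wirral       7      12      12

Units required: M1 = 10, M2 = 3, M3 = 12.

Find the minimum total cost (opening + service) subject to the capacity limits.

Open {Wirral}: M1→Wirral 7·10=70, M2→Wirral 12·3=36, M3→Wirral 12·12=144.
Loads: Wirral carries 25/28. Service 250; fixed 135; total 385.
Next best feasible plan costs 449.

Minimum total cost: 385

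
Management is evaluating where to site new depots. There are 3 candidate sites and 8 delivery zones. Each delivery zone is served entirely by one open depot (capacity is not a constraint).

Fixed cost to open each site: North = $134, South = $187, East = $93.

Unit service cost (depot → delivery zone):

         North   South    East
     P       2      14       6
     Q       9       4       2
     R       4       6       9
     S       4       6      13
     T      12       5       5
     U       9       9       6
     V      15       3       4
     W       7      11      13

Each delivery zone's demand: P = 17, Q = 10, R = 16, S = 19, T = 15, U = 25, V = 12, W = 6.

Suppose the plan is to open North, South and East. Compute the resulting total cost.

Each delivery zone is assigned to its cheapest site among the open ones.
{North, South, East}: P→North 2·17=34, Q→East 2·10=20, R→North 4·16=64, S→North 4·19=76, T→South 5·15=75, U→East 6·25=150, V→South 3·12=36, W→North 7·6=42. Service 497; fixed 414; total 911.

Total cost: 911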